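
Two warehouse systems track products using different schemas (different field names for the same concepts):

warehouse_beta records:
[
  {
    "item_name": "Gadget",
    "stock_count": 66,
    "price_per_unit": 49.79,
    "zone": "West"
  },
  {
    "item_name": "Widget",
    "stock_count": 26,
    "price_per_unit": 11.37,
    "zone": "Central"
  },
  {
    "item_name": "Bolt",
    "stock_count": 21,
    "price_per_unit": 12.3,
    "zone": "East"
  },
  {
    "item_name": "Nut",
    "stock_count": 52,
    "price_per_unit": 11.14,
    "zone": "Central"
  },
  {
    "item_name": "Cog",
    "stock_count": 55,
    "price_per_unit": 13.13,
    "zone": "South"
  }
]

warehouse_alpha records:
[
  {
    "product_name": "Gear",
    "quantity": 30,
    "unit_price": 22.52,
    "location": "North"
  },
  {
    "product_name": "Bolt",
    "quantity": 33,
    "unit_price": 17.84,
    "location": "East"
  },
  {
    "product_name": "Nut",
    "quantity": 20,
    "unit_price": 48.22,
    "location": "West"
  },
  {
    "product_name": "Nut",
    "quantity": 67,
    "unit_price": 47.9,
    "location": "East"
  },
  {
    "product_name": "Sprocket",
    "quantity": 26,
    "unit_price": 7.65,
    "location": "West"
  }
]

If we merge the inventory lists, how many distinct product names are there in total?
7

Schema mapping: "item_name" (warehouse_beta) = "product_name" (warehouse_alpha) = product name

Products in warehouse_beta: ['Bolt', 'Cog', 'Gadget', 'Nut', 'Widget']
Products in warehouse_alpha: ['Bolt', 'Gear', 'Nut', 'Sprocket']

Union (unique products): ['Bolt', 'Cog', 'Gadget', 'Gear', 'Nut', 'Sprocket', 'Widget']
Count: 7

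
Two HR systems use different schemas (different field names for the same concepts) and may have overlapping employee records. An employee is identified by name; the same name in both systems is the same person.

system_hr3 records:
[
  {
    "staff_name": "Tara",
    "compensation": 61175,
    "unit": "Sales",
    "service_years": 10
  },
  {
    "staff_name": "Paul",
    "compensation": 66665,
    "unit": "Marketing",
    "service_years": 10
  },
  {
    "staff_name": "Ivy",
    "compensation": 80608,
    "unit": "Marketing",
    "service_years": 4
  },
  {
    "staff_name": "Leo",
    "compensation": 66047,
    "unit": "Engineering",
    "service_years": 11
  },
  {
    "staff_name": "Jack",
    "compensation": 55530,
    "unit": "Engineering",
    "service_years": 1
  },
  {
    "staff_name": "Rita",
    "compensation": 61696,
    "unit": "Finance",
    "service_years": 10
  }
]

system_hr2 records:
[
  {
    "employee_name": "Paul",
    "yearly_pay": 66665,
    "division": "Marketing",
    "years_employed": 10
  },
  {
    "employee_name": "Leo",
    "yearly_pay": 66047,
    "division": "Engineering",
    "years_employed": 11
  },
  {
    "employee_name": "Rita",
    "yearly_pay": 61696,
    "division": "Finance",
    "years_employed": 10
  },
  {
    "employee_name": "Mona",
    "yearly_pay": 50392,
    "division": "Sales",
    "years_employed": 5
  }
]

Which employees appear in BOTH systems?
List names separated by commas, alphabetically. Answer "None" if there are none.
Leo, Paul, Rita

Schema mapping: "staff_name" (system_hr3) = "employee_name" (system_hr2) = employee name

Names in system_hr3: ['Ivy', 'Jack', 'Leo', 'Paul', 'Rita', 'Tara']
Names in system_hr2: ['Leo', 'Mona', 'Paul', 'Rita']

Intersection: ['Leo', 'Paul', 'Rita']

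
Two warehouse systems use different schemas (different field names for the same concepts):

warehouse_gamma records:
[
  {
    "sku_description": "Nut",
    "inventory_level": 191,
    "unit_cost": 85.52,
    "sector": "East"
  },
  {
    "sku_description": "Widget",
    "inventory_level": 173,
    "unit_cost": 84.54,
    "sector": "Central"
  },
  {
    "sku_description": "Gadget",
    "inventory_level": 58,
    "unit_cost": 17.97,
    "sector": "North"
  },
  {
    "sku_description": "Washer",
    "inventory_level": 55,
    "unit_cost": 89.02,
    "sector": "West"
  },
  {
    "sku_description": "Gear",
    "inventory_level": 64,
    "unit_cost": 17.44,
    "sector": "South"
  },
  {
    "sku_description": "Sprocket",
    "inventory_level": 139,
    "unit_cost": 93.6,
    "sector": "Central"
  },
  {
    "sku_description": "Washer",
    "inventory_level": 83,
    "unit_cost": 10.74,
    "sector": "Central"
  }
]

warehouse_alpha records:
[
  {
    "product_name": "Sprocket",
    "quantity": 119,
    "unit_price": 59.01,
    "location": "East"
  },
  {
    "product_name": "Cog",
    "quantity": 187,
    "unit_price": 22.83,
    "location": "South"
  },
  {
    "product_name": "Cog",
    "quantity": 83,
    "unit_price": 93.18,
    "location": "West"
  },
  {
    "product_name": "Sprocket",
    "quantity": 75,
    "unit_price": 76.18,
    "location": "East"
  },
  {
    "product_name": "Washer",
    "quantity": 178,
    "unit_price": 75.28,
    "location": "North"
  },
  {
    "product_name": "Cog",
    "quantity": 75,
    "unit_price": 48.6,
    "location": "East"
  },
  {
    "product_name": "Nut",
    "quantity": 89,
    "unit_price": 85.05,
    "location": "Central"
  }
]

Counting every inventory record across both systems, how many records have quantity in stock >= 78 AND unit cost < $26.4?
2

Schema mappings:
- "inventory_level" (warehouse_gamma) = "quantity" (warehouse_alpha) = quantity
- "unit_cost" (warehouse_gamma) = "unit_price" (warehouse_alpha) = unit cost

Records meeting both conditions in warehouse_gamma: 1
Records meeting both conditions in warehouse_alpha: 1

Total: 1 + 1 = 2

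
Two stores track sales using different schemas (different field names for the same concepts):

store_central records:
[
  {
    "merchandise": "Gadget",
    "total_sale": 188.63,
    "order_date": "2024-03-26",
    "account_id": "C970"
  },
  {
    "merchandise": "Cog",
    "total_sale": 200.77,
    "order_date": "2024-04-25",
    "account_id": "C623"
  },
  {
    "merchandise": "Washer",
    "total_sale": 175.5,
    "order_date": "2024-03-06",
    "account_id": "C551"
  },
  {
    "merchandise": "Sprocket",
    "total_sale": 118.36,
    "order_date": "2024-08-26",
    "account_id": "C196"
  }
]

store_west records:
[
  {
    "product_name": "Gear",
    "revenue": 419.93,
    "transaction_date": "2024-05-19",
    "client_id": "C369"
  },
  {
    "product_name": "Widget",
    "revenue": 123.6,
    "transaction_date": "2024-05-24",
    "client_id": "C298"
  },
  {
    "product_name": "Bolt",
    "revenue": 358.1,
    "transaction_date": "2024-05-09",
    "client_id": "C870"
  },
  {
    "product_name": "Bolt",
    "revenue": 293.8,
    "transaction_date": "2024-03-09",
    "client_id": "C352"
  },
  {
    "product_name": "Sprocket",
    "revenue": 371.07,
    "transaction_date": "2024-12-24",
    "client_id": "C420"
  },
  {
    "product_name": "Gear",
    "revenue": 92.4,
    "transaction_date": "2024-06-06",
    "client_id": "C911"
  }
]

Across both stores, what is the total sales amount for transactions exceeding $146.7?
2007.8

Schema mapping: "total_sale" (store_central) = "revenue" (store_west) = sale amount

Sum of sales > $146.7 in store_central: 564.9
Sum of sales > $146.7 in store_west: 1442.9

Total: 564.9 + 1442.9 = 2007.8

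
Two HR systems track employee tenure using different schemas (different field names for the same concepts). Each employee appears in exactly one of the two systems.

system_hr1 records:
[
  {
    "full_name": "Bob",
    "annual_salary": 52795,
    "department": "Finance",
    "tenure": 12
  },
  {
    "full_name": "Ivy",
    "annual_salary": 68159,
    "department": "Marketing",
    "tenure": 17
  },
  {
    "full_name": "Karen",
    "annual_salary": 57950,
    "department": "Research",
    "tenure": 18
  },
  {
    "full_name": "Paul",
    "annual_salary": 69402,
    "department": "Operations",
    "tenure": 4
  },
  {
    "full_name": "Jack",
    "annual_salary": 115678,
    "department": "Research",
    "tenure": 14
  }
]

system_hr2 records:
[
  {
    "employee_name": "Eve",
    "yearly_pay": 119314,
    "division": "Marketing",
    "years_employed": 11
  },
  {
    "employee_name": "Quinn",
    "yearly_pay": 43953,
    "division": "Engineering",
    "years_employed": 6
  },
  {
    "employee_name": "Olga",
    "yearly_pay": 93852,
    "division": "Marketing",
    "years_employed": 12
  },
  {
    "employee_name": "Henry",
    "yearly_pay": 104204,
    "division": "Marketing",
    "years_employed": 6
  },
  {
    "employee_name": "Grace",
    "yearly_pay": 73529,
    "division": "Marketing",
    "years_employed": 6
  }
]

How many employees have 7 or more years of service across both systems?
6

Reconcile schemas: "tenure" (system_hr1) = "years_employed" (system_hr2) = years of service

From system_hr1: 4 employees with >= 7 years
From system_hr2: 2 employees with >= 7 years

Total: 4 + 2 = 6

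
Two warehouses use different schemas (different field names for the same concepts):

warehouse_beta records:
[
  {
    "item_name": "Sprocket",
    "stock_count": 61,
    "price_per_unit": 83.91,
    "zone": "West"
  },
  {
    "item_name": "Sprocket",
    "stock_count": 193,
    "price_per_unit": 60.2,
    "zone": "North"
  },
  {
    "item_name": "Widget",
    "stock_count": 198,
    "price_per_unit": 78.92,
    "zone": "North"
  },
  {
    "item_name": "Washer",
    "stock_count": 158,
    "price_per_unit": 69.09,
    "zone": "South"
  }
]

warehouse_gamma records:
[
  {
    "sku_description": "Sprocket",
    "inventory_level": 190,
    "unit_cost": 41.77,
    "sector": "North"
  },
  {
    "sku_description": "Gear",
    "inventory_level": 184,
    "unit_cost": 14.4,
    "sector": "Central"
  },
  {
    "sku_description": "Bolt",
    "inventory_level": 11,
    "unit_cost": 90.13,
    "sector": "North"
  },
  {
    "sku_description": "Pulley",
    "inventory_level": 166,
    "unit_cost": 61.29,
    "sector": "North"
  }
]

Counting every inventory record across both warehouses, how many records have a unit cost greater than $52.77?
6

Schema mapping: "price_per_unit" (warehouse_beta) = "unit_cost" (warehouse_gamma) = unit cost

Records > $52.77 in warehouse_beta: 4
Records > $52.77 in warehouse_gamma: 2

Total count: 4 + 2 = 6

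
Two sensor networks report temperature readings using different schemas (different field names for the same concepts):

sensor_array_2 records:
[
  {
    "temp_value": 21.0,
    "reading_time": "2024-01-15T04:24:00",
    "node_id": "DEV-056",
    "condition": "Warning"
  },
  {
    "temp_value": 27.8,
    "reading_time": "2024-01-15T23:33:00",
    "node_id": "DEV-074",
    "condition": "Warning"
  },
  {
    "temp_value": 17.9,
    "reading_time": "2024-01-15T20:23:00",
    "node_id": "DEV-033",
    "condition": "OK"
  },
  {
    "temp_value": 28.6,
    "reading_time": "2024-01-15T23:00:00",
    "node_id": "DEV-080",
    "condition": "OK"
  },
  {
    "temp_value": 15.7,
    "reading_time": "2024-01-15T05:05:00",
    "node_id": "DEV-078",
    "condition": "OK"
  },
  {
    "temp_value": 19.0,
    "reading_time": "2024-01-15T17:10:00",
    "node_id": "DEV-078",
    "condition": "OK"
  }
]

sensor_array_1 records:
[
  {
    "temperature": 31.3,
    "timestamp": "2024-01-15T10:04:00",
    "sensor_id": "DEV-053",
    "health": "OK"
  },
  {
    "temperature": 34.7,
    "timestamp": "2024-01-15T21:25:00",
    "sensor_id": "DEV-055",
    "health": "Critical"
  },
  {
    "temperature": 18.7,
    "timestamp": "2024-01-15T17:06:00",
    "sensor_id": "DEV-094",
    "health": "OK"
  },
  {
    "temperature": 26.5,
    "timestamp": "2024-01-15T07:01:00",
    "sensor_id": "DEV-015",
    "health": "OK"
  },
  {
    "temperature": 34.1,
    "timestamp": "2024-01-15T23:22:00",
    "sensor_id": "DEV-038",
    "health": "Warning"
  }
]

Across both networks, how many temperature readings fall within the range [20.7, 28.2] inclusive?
3

Schema mapping: "temp_value" (sensor_array_2) = "temperature" (sensor_array_1) = temperature

Readings in [20.7, 28.2] from sensor_array_2: 2
Readings in [20.7, 28.2] from sensor_array_1: 1

Total count: 2 + 1 = 3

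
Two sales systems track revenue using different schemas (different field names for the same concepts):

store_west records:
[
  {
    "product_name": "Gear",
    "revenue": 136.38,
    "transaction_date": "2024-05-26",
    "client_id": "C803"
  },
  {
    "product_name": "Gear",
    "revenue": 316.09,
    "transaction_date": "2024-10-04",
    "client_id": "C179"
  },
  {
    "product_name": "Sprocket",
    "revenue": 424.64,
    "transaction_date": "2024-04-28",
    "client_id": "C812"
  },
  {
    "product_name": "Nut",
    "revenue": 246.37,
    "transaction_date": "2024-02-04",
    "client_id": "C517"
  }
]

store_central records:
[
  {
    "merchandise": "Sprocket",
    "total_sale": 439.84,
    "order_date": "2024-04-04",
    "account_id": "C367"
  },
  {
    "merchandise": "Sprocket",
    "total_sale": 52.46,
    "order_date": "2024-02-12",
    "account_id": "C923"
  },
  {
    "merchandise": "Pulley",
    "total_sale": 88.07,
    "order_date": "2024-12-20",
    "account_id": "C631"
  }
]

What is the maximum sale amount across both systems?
439.84

Reconcile: "revenue" (store_west) = "total_sale" (store_central) = sale amount

Maximum in store_west: 424.64
Maximum in store_central: 439.84

Overall maximum: max(424.64, 439.84) = 439.84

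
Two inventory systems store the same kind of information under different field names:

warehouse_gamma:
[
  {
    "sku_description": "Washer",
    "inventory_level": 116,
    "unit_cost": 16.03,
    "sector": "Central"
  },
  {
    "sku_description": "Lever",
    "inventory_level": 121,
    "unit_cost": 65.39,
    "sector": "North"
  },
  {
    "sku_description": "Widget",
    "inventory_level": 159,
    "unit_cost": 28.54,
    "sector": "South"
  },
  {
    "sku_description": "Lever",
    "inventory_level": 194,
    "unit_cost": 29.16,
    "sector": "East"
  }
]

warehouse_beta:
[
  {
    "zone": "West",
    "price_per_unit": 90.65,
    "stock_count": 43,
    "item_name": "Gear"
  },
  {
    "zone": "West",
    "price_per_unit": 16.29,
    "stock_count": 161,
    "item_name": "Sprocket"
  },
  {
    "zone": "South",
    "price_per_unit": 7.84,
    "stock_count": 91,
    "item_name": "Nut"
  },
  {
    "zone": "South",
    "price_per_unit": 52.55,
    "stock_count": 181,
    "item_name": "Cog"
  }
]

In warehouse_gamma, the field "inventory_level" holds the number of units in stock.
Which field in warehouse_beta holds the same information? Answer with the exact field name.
stock_count

In warehouse_gamma, "inventory_level" holds the number of units in stock.
The fields in warehouse_beta are: "zone", "price_per_unit", "stock_count", "item_name".
"stock_count" is the match: the name refers to the same concept and its values are whole-number counts (e.g. 43, 161).
The other fields ("zone", "price_per_unit", "item_name") hold different kinds of data.

So "inventory_level" in warehouse_gamma corresponds to "stock_count" in warehouse_beta.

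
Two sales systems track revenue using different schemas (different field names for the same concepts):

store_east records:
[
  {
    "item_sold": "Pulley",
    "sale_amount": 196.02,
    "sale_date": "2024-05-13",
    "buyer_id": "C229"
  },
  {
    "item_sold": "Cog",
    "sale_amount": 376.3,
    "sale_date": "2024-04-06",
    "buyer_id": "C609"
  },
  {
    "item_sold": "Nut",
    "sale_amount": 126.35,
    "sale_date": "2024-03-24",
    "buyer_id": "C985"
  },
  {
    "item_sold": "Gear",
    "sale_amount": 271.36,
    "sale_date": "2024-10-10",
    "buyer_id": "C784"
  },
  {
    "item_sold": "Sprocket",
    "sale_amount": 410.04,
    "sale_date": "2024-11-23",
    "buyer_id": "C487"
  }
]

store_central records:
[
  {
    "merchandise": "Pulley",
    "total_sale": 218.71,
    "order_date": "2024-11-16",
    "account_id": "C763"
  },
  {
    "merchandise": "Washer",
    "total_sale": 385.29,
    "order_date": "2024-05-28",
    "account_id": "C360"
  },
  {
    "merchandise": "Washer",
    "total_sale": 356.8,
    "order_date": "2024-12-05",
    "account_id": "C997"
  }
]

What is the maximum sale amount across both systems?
410.04

Reconcile: "sale_amount" (store_east) = "total_sale" (store_central) = sale amount

Maximum in store_east: 410.04
Maximum in store_central: 385.29

Overall maximum: max(410.04, 385.29) = 410.04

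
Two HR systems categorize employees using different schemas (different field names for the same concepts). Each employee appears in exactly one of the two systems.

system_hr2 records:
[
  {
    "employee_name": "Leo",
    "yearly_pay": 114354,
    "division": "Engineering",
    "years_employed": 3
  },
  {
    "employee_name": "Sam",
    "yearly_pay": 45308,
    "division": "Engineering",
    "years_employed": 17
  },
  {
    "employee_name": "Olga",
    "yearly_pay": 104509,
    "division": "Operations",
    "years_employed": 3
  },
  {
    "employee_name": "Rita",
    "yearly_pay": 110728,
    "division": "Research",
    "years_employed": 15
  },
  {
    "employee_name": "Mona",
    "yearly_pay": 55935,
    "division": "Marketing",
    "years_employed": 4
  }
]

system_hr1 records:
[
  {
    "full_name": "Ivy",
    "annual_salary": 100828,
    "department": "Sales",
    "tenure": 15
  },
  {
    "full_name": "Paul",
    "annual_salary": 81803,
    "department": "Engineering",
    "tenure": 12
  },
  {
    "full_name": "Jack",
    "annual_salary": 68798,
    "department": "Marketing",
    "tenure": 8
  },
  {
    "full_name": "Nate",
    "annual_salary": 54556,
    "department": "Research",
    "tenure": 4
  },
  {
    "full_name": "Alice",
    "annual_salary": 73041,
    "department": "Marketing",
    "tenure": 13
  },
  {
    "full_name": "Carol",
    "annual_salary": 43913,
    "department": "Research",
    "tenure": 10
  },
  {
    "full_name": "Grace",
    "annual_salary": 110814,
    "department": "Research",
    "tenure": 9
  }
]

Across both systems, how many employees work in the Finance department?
0

Schema mapping: "division" (system_hr2) = "department" (system_hr1) = department

Finance employees in system_hr2: 0
Finance employees in system_hr1: 0

Total in Finance: 0 + 0 = 0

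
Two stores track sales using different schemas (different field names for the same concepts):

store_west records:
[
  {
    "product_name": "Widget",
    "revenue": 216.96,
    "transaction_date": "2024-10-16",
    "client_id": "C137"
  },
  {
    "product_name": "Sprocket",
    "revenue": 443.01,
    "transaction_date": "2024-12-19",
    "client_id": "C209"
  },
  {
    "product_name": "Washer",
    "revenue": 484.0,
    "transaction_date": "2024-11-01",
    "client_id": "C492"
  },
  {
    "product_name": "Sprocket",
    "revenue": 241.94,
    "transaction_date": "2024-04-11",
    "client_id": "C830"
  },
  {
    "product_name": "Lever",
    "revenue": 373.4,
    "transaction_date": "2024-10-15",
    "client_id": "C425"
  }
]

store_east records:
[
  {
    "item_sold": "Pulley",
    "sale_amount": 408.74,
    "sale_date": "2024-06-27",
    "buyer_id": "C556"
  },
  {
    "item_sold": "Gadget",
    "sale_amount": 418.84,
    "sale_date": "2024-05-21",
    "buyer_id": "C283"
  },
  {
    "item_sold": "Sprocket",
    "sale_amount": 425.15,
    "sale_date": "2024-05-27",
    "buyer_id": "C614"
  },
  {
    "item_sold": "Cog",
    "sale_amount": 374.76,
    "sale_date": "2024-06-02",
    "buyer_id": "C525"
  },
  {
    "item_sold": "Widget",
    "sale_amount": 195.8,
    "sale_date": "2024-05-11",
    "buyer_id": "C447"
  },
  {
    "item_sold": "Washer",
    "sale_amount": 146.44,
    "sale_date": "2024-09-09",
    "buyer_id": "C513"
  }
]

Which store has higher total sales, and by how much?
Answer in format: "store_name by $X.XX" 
store_east by $210.42

Schema mapping: "revenue" (store_west) = "sale_amount" (store_east) = sale amount

Total for store_west: 1759.31
Total for store_east: 1969.73

Difference: |1759.31 - 1969.73| = 210.42
store_east has higher sales by $210.42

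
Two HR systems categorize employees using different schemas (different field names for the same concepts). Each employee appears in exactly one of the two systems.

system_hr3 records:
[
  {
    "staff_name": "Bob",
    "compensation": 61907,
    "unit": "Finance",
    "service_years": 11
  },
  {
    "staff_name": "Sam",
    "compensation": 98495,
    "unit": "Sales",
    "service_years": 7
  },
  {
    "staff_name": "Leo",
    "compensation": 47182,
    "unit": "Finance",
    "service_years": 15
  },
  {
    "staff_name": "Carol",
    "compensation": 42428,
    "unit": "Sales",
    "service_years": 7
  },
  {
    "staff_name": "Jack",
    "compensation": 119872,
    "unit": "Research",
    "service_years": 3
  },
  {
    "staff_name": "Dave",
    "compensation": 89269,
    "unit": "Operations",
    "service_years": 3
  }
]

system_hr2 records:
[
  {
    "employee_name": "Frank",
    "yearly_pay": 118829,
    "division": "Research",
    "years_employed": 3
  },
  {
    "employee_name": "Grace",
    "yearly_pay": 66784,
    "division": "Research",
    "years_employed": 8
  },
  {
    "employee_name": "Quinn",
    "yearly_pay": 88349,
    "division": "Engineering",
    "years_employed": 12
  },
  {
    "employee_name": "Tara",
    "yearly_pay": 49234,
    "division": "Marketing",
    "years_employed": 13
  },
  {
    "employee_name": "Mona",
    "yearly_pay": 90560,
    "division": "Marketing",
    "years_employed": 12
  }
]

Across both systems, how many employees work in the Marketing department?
2

Schema mapping: "unit" (system_hr3) = "division" (system_hr2) = department

Marketing employees in system_hr3: 0
Marketing employees in system_hr2: 2

Total in Marketing: 0 + 2 = 2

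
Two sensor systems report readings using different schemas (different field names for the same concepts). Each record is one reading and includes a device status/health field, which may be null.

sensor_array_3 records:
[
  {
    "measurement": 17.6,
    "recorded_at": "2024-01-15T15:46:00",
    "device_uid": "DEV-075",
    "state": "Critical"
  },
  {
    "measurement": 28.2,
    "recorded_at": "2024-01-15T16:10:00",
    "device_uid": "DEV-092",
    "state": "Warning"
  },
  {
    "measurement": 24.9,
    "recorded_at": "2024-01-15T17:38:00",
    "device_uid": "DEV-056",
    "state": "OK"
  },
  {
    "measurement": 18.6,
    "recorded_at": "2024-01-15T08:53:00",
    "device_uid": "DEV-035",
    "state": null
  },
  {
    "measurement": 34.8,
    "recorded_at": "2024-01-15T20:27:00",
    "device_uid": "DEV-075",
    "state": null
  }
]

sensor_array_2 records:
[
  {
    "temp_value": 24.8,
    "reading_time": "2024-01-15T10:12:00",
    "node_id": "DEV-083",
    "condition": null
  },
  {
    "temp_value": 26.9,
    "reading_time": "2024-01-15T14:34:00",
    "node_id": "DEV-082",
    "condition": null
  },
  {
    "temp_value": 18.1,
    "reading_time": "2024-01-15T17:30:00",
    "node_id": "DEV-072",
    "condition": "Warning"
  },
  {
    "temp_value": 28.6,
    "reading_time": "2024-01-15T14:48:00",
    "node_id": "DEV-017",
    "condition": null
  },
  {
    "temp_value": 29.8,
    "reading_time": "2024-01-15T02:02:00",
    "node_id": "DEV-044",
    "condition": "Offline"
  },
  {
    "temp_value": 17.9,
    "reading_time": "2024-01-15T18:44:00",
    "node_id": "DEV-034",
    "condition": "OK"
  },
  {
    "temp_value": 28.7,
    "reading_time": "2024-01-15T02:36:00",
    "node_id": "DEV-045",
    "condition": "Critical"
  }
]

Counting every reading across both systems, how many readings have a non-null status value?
7

Schema mapping: "state" (sensor_array_3) = "condition" (sensor_array_2) = status

Non-null in sensor_array_3: 3
Non-null in sensor_array_2: 4

Total non-null: 3 + 4 = 7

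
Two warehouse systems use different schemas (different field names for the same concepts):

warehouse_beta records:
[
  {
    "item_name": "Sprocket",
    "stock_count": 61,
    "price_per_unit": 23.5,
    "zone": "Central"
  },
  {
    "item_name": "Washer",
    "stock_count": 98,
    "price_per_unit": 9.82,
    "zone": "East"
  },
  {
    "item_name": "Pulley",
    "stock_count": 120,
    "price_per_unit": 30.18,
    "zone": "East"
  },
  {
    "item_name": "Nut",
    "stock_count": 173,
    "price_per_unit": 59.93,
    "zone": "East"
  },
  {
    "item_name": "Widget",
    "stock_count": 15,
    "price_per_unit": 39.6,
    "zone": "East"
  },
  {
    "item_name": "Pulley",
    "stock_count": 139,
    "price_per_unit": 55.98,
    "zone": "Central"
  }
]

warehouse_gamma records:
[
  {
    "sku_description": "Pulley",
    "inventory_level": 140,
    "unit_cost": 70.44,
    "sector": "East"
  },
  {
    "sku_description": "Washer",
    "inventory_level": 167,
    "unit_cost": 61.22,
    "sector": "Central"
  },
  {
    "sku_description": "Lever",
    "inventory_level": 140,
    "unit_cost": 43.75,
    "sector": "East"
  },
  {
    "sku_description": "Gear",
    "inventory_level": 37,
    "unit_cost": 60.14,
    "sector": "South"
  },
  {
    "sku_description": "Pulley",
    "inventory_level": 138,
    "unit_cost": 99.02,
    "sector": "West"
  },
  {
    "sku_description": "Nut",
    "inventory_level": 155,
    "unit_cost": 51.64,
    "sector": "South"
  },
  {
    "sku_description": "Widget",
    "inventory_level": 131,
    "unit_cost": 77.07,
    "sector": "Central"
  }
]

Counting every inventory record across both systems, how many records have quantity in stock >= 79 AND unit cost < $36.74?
2

Schema mappings:
- "stock_count" (warehouse_beta) = "inventory_level" (warehouse_gamma) = quantity
- "price_per_unit" (warehouse_beta) = "unit_cost" (warehouse_gamma) = unit cost

Records meeting both conditions in warehouse_beta: 2
Records meeting both conditions in warehouse_gamma: 0

Total: 2 + 0 = 2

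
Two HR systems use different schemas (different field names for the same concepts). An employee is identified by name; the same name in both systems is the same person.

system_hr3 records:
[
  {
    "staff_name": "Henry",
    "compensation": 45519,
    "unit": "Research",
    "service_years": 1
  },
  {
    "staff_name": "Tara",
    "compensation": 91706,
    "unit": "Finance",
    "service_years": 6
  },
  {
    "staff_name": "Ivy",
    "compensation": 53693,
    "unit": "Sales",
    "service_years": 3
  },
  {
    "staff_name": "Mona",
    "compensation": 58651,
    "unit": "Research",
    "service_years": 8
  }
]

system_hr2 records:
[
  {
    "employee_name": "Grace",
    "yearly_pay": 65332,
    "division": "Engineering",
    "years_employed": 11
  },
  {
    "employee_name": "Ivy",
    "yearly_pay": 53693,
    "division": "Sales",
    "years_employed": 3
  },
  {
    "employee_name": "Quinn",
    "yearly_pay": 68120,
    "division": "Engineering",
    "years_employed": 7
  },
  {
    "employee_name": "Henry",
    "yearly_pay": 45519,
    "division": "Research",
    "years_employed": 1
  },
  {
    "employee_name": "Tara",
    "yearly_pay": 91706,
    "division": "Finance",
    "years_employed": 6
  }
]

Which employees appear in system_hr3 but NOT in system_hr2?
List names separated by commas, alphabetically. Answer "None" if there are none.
Mona

Schema mapping: "staff_name" (system_hr3) = "employee_name" (system_hr2) = employee name

Names in system_hr3: ['Henry', 'Ivy', 'Mona', 'Tara']
Names in system_hr2: ['Grace', 'Henry', 'Ivy', 'Quinn', 'Tara']

In system_hr3 but not system_hr2: ['Mona']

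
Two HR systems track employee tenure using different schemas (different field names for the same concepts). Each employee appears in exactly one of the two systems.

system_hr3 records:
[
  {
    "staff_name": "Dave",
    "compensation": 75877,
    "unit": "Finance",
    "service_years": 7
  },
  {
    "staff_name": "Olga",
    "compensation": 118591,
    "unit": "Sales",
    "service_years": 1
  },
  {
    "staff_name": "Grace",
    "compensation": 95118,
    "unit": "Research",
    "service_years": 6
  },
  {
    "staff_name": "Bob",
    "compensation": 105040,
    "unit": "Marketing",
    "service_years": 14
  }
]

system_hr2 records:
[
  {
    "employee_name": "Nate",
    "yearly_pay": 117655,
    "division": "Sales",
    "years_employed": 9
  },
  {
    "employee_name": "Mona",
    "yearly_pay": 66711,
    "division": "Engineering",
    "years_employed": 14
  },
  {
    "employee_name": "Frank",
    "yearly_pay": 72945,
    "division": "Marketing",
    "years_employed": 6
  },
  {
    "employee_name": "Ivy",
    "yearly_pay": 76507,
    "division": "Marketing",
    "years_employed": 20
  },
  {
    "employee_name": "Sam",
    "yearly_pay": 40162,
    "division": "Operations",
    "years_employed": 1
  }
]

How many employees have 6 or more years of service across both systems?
7

Reconcile schemas: "service_years" (system_hr3) = "years_employed" (system_hr2) = years of service

From system_hr3: 3 employees with >= 6 years
From system_hr2: 4 employees with >= 6 years

Total: 3 + 4 = 7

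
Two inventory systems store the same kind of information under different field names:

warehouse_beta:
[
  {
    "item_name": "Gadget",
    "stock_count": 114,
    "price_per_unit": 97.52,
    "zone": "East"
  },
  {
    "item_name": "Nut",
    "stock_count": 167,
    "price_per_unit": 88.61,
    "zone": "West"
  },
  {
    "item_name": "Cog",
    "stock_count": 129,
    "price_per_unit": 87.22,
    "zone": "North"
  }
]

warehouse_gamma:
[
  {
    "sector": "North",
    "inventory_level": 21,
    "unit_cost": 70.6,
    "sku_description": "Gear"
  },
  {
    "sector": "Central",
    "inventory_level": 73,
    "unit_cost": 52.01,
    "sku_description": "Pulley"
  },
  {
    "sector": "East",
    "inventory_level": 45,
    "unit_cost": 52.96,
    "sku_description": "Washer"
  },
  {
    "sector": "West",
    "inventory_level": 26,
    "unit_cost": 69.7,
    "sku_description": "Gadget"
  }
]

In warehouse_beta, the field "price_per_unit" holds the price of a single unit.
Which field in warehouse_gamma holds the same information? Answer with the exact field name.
unit_cost

In warehouse_beta, "price_per_unit" holds the price of a single unit.
The fields in warehouse_gamma are: "sector", "inventory_level", "unit_cost", "sku_description".
"unit_cost" is the match: the name refers to the same concept and its values are decimal currency amounts (e.g. 70.6, 52.01).
The other fields ("sector", "inventory_level", "sku_description") hold different kinds of data.

So "price_per_unit" in warehouse_beta corresponds to "unit_cost" in warehouse_gamma.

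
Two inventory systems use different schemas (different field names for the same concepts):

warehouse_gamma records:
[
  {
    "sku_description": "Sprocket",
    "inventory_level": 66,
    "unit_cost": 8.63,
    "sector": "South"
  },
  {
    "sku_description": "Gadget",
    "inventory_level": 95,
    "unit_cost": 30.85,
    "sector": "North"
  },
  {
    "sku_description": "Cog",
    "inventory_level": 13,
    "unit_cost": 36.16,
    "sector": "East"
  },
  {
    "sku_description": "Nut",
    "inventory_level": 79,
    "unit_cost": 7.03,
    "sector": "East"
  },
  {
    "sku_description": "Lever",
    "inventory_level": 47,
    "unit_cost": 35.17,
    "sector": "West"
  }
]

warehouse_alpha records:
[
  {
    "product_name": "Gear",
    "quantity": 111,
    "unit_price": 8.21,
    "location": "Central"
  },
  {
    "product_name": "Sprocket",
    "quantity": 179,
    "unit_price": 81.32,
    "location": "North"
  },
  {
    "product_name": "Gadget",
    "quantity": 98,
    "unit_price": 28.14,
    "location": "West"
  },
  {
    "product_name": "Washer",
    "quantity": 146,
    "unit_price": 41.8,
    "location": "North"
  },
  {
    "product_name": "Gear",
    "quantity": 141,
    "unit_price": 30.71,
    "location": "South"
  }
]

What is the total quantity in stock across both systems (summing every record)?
975

To reconcile these schemas, identify the field holding the quantity in stock in each system:
1. In warehouse_gamma it is "inventory_level"
2. In warehouse_alpha it is "quantity"

From warehouse_gamma: 66 + 95 + 13 + 79 + 47 = 300
From warehouse_alpha: 111 + 179 + 98 + 146 + 141 = 675

Total: 300 + 675 = 975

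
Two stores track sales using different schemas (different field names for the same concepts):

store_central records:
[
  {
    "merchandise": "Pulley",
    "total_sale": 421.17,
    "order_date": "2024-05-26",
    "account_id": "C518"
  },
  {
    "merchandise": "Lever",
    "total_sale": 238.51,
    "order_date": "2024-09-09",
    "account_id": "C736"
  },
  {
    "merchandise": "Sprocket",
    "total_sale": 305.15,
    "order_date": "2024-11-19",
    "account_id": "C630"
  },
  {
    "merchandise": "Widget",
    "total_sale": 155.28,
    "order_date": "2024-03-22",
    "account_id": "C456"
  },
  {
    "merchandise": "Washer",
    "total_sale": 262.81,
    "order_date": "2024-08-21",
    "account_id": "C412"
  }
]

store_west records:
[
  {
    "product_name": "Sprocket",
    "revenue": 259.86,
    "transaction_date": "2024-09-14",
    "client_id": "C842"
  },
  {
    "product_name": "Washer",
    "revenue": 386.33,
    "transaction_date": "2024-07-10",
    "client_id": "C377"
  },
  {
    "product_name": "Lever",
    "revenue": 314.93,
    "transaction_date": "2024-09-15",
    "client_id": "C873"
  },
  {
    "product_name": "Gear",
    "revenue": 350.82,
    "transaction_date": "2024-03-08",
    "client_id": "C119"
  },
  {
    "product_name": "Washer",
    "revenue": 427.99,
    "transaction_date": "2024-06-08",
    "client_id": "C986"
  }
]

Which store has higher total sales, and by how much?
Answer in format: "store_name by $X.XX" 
store_west by $357.01

Schema mapping: "total_sale" (store_central) = "revenue" (store_west) = sale amount

Total for store_central: 1382.92
Total for store_west: 1739.93

Difference: |1382.92 - 1739.93| = 357.01
store_west has higher sales by $357.01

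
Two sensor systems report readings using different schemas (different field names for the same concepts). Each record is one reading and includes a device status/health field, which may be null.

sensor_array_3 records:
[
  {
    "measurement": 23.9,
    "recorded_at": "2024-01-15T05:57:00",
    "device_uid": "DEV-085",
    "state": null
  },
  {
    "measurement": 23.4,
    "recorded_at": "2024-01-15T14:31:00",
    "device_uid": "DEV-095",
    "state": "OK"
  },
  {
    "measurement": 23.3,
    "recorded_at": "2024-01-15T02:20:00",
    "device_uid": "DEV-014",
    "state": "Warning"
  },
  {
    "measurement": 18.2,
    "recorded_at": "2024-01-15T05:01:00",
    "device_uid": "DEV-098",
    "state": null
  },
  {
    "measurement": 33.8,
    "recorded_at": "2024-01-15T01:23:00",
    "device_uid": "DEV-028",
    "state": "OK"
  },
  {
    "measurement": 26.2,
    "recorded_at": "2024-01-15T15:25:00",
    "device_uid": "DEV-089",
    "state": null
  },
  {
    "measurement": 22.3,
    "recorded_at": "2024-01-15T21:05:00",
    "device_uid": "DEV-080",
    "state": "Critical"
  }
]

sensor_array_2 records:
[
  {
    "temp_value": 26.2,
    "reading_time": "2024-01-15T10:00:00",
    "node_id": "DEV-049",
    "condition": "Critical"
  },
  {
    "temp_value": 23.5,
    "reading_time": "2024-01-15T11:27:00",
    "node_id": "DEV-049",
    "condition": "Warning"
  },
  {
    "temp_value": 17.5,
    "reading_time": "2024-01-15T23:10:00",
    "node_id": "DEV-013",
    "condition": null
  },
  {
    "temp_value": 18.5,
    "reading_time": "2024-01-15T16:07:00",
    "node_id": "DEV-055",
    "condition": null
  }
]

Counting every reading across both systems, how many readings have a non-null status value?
6

Schema mapping: "state" (sensor_array_3) = "condition" (sensor_array_2) = status

Non-null in sensor_array_3: 4
Non-null in sensor_array_2: 2

Total non-null: 4 + 2 = 6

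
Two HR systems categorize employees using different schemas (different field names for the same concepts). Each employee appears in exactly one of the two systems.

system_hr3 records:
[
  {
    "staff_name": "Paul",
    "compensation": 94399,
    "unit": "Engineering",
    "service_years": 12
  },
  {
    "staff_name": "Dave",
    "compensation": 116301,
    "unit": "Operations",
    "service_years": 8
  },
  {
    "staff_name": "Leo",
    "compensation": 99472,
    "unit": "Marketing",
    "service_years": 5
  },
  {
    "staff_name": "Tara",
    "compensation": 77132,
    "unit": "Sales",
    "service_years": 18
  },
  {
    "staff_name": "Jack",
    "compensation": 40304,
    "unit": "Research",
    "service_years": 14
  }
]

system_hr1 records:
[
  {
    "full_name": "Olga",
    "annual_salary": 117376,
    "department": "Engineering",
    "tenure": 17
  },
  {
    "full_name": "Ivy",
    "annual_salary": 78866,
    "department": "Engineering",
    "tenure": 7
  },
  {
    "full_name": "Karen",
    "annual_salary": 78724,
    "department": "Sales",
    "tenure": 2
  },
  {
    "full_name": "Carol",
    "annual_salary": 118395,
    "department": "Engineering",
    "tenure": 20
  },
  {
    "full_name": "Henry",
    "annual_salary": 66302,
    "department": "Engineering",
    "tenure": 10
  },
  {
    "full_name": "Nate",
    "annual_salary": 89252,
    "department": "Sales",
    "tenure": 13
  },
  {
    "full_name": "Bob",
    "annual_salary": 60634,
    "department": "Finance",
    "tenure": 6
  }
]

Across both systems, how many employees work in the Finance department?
1

Schema mapping: "unit" (system_hr3) = "department" (system_hr1) = department

Finance employees in system_hr3: 0
Finance employees in system_hr1: 1

Total in Finance: 0 + 1 = 1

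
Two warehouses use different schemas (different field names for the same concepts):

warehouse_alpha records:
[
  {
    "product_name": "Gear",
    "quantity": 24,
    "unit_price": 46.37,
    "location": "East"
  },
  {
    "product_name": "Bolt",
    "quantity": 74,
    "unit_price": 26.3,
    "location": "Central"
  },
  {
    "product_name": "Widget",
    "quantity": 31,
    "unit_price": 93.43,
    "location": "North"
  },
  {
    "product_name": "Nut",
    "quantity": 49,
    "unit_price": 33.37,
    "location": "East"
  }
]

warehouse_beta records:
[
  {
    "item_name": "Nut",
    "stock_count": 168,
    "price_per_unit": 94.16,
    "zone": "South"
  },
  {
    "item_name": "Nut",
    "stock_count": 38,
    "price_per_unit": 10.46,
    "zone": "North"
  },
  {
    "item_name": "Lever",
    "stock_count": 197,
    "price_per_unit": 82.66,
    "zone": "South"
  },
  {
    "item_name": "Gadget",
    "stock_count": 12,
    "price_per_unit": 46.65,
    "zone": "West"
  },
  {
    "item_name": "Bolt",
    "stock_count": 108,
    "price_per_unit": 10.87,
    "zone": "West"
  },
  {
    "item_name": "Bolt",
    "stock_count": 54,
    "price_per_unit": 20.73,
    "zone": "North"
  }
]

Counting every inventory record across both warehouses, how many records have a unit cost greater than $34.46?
5

Schema mapping: "unit_price" (warehouse_alpha) = "price_per_unit" (warehouse_beta) = unit cost

Records > $34.46 in warehouse_alpha: 2
Records > $34.46 in warehouse_beta: 3

Total count: 2 + 3 = 5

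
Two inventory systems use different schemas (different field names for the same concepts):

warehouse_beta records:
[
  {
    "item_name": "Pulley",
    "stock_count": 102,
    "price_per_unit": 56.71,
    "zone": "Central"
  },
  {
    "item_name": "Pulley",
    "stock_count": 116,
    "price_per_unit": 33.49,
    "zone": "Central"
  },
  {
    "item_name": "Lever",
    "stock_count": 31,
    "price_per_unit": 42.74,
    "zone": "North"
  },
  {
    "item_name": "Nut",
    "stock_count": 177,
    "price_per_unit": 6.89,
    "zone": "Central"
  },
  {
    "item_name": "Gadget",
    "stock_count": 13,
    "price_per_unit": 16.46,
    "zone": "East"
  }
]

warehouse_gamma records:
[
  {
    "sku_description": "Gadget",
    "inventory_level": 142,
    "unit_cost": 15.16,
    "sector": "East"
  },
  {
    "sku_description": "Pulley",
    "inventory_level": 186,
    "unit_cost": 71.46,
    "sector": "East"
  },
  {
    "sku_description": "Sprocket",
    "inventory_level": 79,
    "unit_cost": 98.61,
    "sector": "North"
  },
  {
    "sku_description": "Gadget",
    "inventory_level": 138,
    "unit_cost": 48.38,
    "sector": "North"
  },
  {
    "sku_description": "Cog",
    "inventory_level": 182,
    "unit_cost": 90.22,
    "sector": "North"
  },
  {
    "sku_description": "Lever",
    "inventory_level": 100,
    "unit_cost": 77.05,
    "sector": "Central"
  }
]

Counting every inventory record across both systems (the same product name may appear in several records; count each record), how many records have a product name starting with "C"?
1

Schema mapping: "item_name" (warehouse_beta) = "sku_description" (warehouse_gamma) = product name

Records with product name starting with "C" in warehouse_beta: 0
Records with product name starting with "C" in warehouse_gamma: 1

Total: 0 + 1 = 1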